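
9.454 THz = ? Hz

tera = 1e12, (no prefix) = 1e0; factor is 1e12.
9.454 × 1e12 = 9454000000000

9454000000000 Hz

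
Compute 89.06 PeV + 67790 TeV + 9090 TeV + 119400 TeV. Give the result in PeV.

285.34 PeV

In PeV:
  89.06 PeV → 89.06
  67790 TeV = 67790e-3 PeV = 67.79
  9090 TeV = 9090e-3 PeV = 9.09
  119400 TeV = 119400e-3 PeV = 119.4
Sum: 89.06 + 67.79 + 9.09 + 119.4 = 285.34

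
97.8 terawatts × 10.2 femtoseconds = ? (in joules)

97.8 × 10¹² × 10.2 × 10⁻¹⁵ = 997.56 × 10⁻³ J

0.99756 joules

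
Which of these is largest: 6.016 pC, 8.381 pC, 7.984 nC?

6.016 pC = 0.000000000006016 C
8.381 pC = 0.000000000008381 C
7.984 nC = 0.000000007984 C

7.984 nC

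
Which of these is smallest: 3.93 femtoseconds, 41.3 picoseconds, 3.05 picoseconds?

3.93 femtoseconds

3.93 femtoseconds = 0.00000000000000393 seconds
41.3 picoseconds = 0.0000000000413 seconds
3.05 picoseconds = 0.00000000000305 seconds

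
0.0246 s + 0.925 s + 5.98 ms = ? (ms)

In ms:
  0.0246 s = 0.0246e3 ms = 24.6
  0.925 s = 0.925e3 ms = 925
  5.98 ms → 5.98
Sum: 24.6 + 925 + 5.98 = 955.58

955.58 ms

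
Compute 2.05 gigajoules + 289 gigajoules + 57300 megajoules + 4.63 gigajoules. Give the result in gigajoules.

352.98 gigajoules

In gigajoules:
  2.05 gigajoules → 2.05
  289 gigajoules → 289
  57300 megajoules = 57300 × 10^-3 gigajoules = 57.3
  4.63 gigajoules → 4.63
Sum: 2.05 + 289 + 57.3 + 4.63 = 352.98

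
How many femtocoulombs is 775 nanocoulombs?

nano = 1e-9, femto = 1e-15; factor is 1e6.
775 × 1e6 = 775000000

775000000 femtocoulombs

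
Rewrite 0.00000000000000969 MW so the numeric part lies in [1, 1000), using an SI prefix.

= 9.69 × 10^-9 W; 10^-9 is nano.

9.69 nW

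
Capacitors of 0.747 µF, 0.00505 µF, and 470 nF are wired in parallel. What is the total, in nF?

In nF:
  0.747 µF = 0.747 × 10³ nF = 747
  0.00505 µF = 0.00505 × 10³ nF = 5.05
  470 nF → 470
Sum: 747 + 5.05 + 470 = 1222.05

1222.05 nF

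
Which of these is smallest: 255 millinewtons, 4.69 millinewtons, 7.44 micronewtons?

255 millinewtons = 0.255 newtons
4.69 millinewtons = 0.00469 newtons
7.44 micronewtons = 0.00000744 newtons

7.44 micronewtons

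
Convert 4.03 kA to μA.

4030000000 μA

kilo = 10^3, micro = 10^-6; factor is 10^9.
4.03 × 10^9 = 4030000000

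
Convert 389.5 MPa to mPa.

mega = 10^6, milli = 10^-3; factor is 10^9.
389.5 × 10^9 = 389500000000

389500000000 mPa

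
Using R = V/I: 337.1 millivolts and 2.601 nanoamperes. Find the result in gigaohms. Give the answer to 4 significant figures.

(337.1e-3) / (2.601e-9) = 129.604e6 Ω

0.1296 gigaohms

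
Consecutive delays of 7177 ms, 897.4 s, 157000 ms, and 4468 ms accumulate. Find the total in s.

1066.045 s

In s:
  7177 ms = 7177e-3 s = 7.177
  897.4 s → 897.4
  157000 ms = 157000e-3 s = 157
  4468 ms = 4468e-3 s = 4.468
Sum: 7.177 + 897.4 + 157 + 4.468 = 1066.045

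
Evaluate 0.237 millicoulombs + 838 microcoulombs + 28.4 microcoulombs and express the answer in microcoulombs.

In microcoulombs:
  0.237 millicoulombs = 0.237e3 microcoulombs = 237
  838 microcoulombs → 838
  28.4 microcoulombs → 28.4
Sum: 237 + 838 + 28.4 = 1103.4

1103.4 microcoulombs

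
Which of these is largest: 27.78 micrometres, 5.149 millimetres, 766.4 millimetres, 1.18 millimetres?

766.4 millimetres

27.78 micrometres = 0.00002778 metres
5.149 millimetres = 0.005149 metres
766.4 millimetres = 0.7664 metres
1.18 millimetres = 0.00118 metres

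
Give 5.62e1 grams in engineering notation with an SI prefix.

56.2 grams

= 56.2 grams; mantissa already in [1, 1000).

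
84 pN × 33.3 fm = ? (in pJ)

0.0000000000027972 pJ

84e-12 × 33.3e-15 = 2797.2e-27 J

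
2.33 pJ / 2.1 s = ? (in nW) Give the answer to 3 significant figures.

0.00111 nW

(2.33 × 10⁻¹²) / (2.1) = 1.1095 × 10⁻¹² W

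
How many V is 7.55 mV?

milli = 1e-3, (no prefix) = 1e0; factor is 1e-3.
7.55 × 1e-3 = 0.00755

0.00755 V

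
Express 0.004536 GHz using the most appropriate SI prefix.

= 4.536 × 10⁶ Hz; 10⁶ is mega.

4.536 MHz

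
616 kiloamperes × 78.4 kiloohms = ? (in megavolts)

48294.4 megavolts

616 × 10³ × 78.4 × 10³ = 48294.4 × 10⁶ V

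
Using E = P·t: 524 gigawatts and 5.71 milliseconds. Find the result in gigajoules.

2.99204 gigajoules

524e9 × 5.71e-3 = 2992.04e6 J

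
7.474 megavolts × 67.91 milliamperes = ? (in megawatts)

0.50755934 megawatts

7.474 × 10⁶ × 67.91 × 10⁻³ = 507.55934 × 10³ W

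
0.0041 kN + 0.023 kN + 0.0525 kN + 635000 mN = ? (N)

In N:
  0.0041 kN = 0.0041 × 10³ N = 4.1
  0.023 kN = 0.023 × 10³ N = 23
  0.0525 kN = 0.0525 × 10³ N = 52.5
  635000 mN = 635000 × 10⁻³ N = 635
Sum: 4.1 + 23 + 52.5 + 635 = 714.6

714.6 N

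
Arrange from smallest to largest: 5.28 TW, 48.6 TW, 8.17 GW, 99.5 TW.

8.17 GW < 5.28 TW < 48.6 TW < 99.5 TW

5.28 TW = 5280000000000 W
48.6 TW = 48600000000000 W
8.17 GW = 8170000000 W
99.5 TW = 99500000000000 W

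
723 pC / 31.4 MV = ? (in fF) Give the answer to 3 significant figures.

(723e-12) / (31.4e6) = 23.025e-18 F

0.0230 fF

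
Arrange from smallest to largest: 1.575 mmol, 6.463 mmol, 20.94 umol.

1.575 mmol = 0.001575 mol
6.463 mmol = 0.006463 mol
20.94 umol = 0.00002094 mol

20.94 umol < 1.575 mmol < 6.463 mmol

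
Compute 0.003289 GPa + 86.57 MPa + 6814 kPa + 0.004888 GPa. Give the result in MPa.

101.561 MPa

In MPa:
  0.003289 GPa = 0.003289 × 10^3 MPa = 3.289
  86.57 MPa → 86.57
  6814 kPa = 6814 × 10^-3 MPa = 6.814
  0.004888 GPa = 0.004888 × 10^3 MPa = 4.888
Sum: 3.289 + 86.57 + 6.814 + 4.888 = 101.561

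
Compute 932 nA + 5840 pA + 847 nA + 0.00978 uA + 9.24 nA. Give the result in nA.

In nA:
  932 nA → 932
  5840 pA = 5840 × 10⁻³ nA = 5.84
  847 nA → 847
  0.00978 uA = 0.00978 × 10³ nA = 9.78
  9.24 nA → 9.24
Sum: 932 + 5.84 + 847 + 9.78 + 9.24 = 1803.86

1803.86 nA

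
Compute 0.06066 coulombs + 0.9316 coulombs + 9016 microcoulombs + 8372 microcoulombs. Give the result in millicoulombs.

In millicoulombs:
  0.06066 coulombs = 0.06066 × 10^3 millicoulombs = 60.66
  0.9316 coulombs = 0.9316 × 10^3 millicoulombs = 931.6
  9016 microcoulombs = 9016 × 10^-3 millicoulombs = 9.016
  8372 microcoulombs = 8372 × 10^-3 millicoulombs = 8.372
Sum: 60.66 + 931.6 + 9.016 + 8.372 = 1009.648

1009.648 millicoulombs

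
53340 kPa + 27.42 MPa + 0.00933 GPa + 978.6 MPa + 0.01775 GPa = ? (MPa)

1086.44 MPa

In MPa:
  53340 kPa = 53340 × 10^-3 MPa = 53.34
  27.42 MPa → 27.42
  0.00933 GPa = 0.00933 × 10^3 MPa = 9.33
  978.6 MPa → 978.6
  0.01775 GPa = 0.01775 × 10^3 MPa = 17.75
Sum: 53.34 + 27.42 + 9.33 + 978.6 + 17.75 = 1086.44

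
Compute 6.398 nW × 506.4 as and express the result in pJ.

6.398e-9 × 506.4e-18 = 3239.9472e-27 J

0.0000000000032399472 pJ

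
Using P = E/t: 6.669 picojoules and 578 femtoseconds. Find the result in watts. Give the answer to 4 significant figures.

11.54 watts

(6.669 × 10⁻¹²) / (578 × 10⁻¹⁵) = 0.0115381 × 10³ W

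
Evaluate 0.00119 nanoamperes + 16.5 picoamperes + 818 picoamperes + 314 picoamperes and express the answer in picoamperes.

In picoamperes:
  0.00119 nanoamperes = 0.00119 × 10^3 picoamperes = 1.19
  16.5 picoamperes → 16.5
  818 picoamperes → 818
  314 picoamperes → 314
Sum: 1.19 + 16.5 + 818 + 314 = 1149.69

1149.69 picoamperes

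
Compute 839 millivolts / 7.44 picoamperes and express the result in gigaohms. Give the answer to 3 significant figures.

(839 × 10⁻³) / (7.44 × 10⁻¹²) = 112.77 × 10⁹ Ω

113 gigaohms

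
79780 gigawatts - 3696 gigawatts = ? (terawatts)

In terawatts:
  79780 gigawatts = 79780 × 10⁻³ terawatts = 79.78
  3696 gigawatts = 3696 × 10⁻³ terawatts = 3.696
Difference: 79.78 - 3.696 = 76.084

76.084 terawatts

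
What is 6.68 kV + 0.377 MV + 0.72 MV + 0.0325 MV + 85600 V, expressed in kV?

In kV:
  6.68 kV → 6.68
  0.377 MV = 0.377e3 kV = 377
  0.72 MV = 0.72e3 kV = 720
  0.0325 MV = 0.0325e3 kV = 32.5
  85600 V = 85600e-3 kV = 85.6
Sum: 6.68 + 377 + 720 + 32.5 + 85.6 = 1221.78

1221.78 kV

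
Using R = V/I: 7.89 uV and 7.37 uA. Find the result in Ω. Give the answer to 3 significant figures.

1.07 Ω

(7.89e-6) / (7.37e-6) = 1.0706 Ω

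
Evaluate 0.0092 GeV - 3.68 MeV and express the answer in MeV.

5.52 MeV

In MeV:
  0.0092 GeV = 0.0092 × 10^3 MeV = 9.2
  3.68 MeV → 3.68
Difference: 9.2 - 3.68 = 5.52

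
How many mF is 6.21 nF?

nano = 10⁻⁹, milli = 10⁻³; factor is 10⁻⁶.
6.21 × 10⁻⁶ = 0.00000621

0.00000621 mF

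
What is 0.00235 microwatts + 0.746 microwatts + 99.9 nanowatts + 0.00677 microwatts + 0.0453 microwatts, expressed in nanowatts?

In nanowatts:
  0.00235 microwatts = 0.00235 × 10^3 nanowatts = 2.35
  0.746 microwatts = 0.746 × 10^3 nanowatts = 746
  99.9 nanowatts → 99.9
  0.00677 microwatts = 0.00677 × 10^3 nanowatts = 6.77
  0.0453 microwatts = 0.0453 × 10^3 nanowatts = 45.3
Sum: 2.35 + 746 + 99.9 + 6.77 + 45.3 = 900.32

900.32 nanowatts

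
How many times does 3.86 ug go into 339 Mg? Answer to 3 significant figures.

(339 × 10⁶) / (3.86 × 10⁻⁶) = 87.82 × 10¹²

87800000000000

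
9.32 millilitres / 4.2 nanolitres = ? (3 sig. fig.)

(9.32e-3) / (4.2e-9) = 2.219e6

2220000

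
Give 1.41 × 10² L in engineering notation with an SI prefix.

141 L

= 141 L; mantissa already in [1, 1000).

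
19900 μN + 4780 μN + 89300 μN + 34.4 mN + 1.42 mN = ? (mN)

149.8 mN

In mN:
  19900 μN = 19900 × 10⁻³ mN = 19.9
  4780 μN = 4780 × 10⁻³ mN = 4.78
  89300 μN = 89300 × 10⁻³ mN = 89.3
  34.4 mN → 34.4
  1.42 mN → 1.42
Sum: 19.9 + 4.78 + 89.3 + 34.4 + 1.42 = 149.8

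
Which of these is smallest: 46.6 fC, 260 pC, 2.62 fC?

46.6 fC = 0.0000000000000466 C
260 pC = 0.00000000026 C
2.62 fC = 0.00000000000000262 C

2.62 fC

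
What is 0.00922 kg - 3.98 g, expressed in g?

5.24 g

In g:
  0.00922 kg = 0.00922e3 g = 9.22
  3.98 g → 3.98
Difference: 9.22 - 3.98 = 5.24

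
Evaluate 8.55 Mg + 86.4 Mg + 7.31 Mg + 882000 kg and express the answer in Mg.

984.26 Mg

In Mg:
  8.55 Mg → 8.55
  86.4 Mg → 86.4
  7.31 Mg → 7.31
  882000 kg = 882000 × 10^-3 Mg = 882
Sum: 8.55 + 86.4 + 7.31 + 882 = 984.26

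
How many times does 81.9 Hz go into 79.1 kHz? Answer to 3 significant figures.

966

(79.1 × 10^3) / (81.9) = 0.9658 × 10^3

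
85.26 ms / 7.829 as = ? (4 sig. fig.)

(85.26 × 10^-3) / (7.829 × 10^-18) = 10.89 × 10^15

10890000000000000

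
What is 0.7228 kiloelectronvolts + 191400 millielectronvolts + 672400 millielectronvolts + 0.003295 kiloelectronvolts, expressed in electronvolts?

1589.895 electronvolts

In electronvolts:
  0.7228 kiloelectronvolts = 0.7228e3 electronvolts = 722.8
  191400 millielectronvolts = 191400e-3 electronvolts = 191.4
  672400 millielectronvolts = 672400e-3 electronvolts = 672.4
  0.003295 kiloelectronvolts = 0.003295e3 electronvolts = 3.295
Sum: 722.8 + 191.4 + 672.4 + 3.295 = 1589.895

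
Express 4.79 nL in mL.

nano = 1e-9, milli = 1e-3; factor is 1e-6.
4.79 × 1e-6 = 0.00000479

0.00000479 mL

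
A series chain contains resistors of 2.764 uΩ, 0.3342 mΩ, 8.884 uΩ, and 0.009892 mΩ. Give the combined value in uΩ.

355.74 uΩ

In uΩ:
  2.764 uΩ → 2.764
  0.3342 mΩ = 0.3342 × 10^3 uΩ = 334.2
  8.884 uΩ → 8.884
  0.009892 mΩ = 0.009892 × 10^3 uΩ = 9.892
Sum: 2.764 + 334.2 + 8.884 + 9.892 = 355.74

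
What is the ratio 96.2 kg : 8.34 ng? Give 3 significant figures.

(96.2 × 10³) / (8.34 × 10⁻⁹) = 11.53 × 10¹²

11500000000000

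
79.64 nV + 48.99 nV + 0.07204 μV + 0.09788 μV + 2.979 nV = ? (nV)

301.529 nV

In nV:
  79.64 nV → 79.64
  48.99 nV → 48.99
  0.07204 μV = 0.07204 × 10³ nV = 72.04
  0.09788 μV = 0.09788 × 10³ nV = 97.88
  2.979 nV → 2.979
Sum: 79.64 + 48.99 + 72.04 + 97.88 + 2.979 = 301.529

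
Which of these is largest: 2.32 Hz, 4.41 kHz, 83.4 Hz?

2.32 Hz = 2.32 Hz
4.41 kHz = 4410 Hz
83.4 Hz = 83.4 Hz

4.41 kHz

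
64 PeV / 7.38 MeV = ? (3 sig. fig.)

8670000000

(64 × 10¹⁵) / (7.38 × 10⁶) = 8.672 × 10⁹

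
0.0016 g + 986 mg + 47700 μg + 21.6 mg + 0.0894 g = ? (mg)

In mg:
  0.0016 g = 0.0016 × 10^3 mg = 1.6
  986 mg → 986
  47700 μg = 47700 × 10^-3 mg = 47.7
  21.6 mg → 21.6
  0.0894 g = 0.0894 × 10^3 mg = 89.4
Sum: 1.6 + 986 + 47.7 + 21.6 + 89.4 = 1146.3

1146.3 mg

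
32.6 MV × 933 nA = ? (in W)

30.4158 W

32.6e6 × 933e-9 = 30415.8e-3 W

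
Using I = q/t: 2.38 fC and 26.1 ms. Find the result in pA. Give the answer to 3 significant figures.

(2.38 × 10^-15) / (26.1 × 10^-3) = 0.091188 × 10^-12 A

0.0912 pA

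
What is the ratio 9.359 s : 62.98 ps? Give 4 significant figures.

148600000000

(9.359) / (62.98 × 10⁻¹²) = 0.1486 × 10¹²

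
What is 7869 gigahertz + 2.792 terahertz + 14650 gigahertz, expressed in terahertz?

In terahertz:
  7869 gigahertz = 7869 × 10^-3 terahertz = 7.869
  2.792 terahertz → 2.792
  14650 gigahertz = 14650 × 10^-3 terahertz = 14.65
Sum: 7.869 + 2.792 + 14.65 = 25.311

25.311 terahertz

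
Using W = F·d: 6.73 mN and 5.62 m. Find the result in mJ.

6.73 × 10⁻³ × 5.62 = 37.8226 × 10⁻³ J

37.8226 mJ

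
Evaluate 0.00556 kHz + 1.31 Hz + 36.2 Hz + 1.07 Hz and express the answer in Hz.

44.14 Hz

In Hz:
  0.00556 kHz = 0.00556 × 10^3 Hz = 5.56
  1.31 Hz → 1.31
  36.2 Hz → 36.2
  1.07 Hz → 1.07
Sum: 5.56 + 1.31 + 36.2 + 1.07 = 44.14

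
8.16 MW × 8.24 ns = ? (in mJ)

67.2384 mJ

8.16 × 10^6 × 8.24 × 10^-9 = 67.2384 × 10^-3 J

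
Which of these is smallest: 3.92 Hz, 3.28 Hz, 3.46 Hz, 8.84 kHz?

3.28 Hz

3.92 Hz = 3.92 Hz
3.28 Hz = 3.28 Hz
3.46 Hz = 3.46 Hz
8.84 kHz = 8840 Hz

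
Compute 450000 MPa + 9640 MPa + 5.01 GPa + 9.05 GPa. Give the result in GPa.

In GPa:
  450000 MPa = 450000 × 10⁻³ GPa = 450
  9640 MPa = 9640 × 10⁻³ GPa = 9.64
  5.01 GPa → 5.01
  9.05 GPa → 9.05
Sum: 450 + 9.64 + 5.01 + 9.05 = 473.7

473.7 GPa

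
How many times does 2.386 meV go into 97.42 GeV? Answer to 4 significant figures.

40830000000000

(97.42 × 10^9) / (2.386 × 10^-3) = 40.83 × 10^12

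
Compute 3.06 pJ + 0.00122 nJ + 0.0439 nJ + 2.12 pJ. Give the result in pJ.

50.3 pJ

In pJ:
  3.06 pJ → 3.06
  0.00122 nJ = 0.00122e3 pJ = 1.22
  0.0439 nJ = 0.0439e3 pJ = 43.9
  2.12 pJ → 2.12
Sum: 3.06 + 1.22 + 43.9 + 2.12 = 50.3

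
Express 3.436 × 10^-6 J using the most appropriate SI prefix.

3.436 uJ

= 3.436 × 10^-6 J; 10^-6 is micro.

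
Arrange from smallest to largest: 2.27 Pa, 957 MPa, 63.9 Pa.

2.27 Pa = 2.27 Pa
957 MPa = 957000000 Pa
63.9 Pa = 63.9 Pa

2.27 Pa < 63.9 Pa < 957 MPa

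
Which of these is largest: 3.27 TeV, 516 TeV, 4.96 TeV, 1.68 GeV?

3.27 TeV = 3270000000000 eV
516 TeV = 516000000000000 eV
4.96 TeV = 4960000000000 eV
1.68 GeV = 1680000000 eV

516 TeV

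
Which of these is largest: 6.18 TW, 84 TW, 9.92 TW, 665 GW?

6.18 TW = 6180000000000 W
84 TW = 84000000000000 W
9.92 TW = 9920000000000 W
665 GW = 665000000000 W

84 TW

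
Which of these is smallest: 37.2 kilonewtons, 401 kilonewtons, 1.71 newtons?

1.71 newtons

37.2 kilonewtons = 37200 newtons
401 kilonewtons = 401000 newtons
1.71 newtons = 1.71 newtons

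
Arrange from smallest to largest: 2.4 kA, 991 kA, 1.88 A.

1.88 A < 2.4 kA < 991 kA

2.4 kA = 2400 A
991 kA = 991000 A
1.88 A = 1.88 A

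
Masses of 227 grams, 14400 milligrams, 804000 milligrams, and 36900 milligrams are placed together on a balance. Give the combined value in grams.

1082.3 grams

In grams:
  227 grams → 227
  14400 milligrams = 14400e-3 grams = 14.4
  804000 milligrams = 804000e-3 grams = 804
  36900 milligrams = 36900e-3 grams = 36.9
Sum: 227 + 14.4 + 804 + 36.9 = 1082.3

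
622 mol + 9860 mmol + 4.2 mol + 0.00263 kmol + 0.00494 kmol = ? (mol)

643.63 mol

In mol:
  622 mol → 622
  9860 mmol = 9860 × 10^-3 mol = 9.86
  4.2 mol → 4.2
  0.00263 kmol = 0.00263 × 10^3 mol = 2.63
  0.00494 kmol = 0.00494 × 10^3 mol = 4.94
Sum: 622 + 9.86 + 4.2 + 2.63 + 4.94 = 643.63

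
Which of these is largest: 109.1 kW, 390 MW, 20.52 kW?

390 MW

109.1 kW = 109100 W
390 MW = 390000000 W
20.52 kW = 20520 W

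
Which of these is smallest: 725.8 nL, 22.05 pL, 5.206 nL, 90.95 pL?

725.8 nL = 0.0000007258 L
22.05 pL = 0.00000000002205 L
5.206 nL = 0.000000005206 L
90.95 pL = 0.00000000009095 L

22.05 pL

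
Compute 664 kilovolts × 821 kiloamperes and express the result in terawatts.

664e3 × 821e3 = 545144e6 W

0.545144 terawatts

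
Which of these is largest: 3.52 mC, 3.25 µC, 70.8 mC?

3.52 mC = 0.00352 C
3.25 µC = 0.00000325 C
70.8 mC = 0.0708 C

70.8 mC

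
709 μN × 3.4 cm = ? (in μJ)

24.106 μJ

709 × 10⁻⁶ × 3.4 × 10⁻² = 2410.6 × 10⁻⁸ J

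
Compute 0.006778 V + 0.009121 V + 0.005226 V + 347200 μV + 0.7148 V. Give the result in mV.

In mV:
  0.006778 V = 0.006778e3 mV = 6.778
  0.009121 V = 0.009121e3 mV = 9.121
  0.005226 V = 0.005226e3 mV = 5.226
  347200 μV = 347200e-3 mV = 347.2
  0.7148 V = 0.7148e3 mV = 714.8
Sum: 6.778 + 9.121 + 5.226 + 347.2 + 714.8 = 1083.125

1083.125 mV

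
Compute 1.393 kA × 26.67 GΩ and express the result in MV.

1.393 × 10³ × 26.67 × 10⁹ = 37.15131 × 10¹² V

37151310 MV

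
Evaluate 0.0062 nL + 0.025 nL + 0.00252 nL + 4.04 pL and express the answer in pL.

37.76 pL

In pL:
  0.0062 nL = 0.0062e3 pL = 6.2
  0.025 nL = 0.025e3 pL = 25
  0.00252 nL = 0.00252e3 pL = 2.52
  4.04 pL → 4.04
Sum: 6.2 + 25 + 2.52 + 4.04 = 37.76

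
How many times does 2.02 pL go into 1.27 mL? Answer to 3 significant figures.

(1.27 × 10^-3) / (2.02 × 10^-12) = 0.6287 × 10^9

629000000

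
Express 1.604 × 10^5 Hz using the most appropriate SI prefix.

160.4 kHz

= 160.4 × 10^3 Hz; 10^3 is kilo.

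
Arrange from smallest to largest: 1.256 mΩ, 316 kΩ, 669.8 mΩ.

1.256 mΩ < 669.8 mΩ < 316 kΩ

1.256 mΩ = 0.001256 Ω
316 kΩ = 316000 Ω
669.8 mΩ = 0.6698 Ω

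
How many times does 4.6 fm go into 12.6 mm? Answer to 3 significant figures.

(12.6e-3) / (4.6e-15) = 2.739e12

2740000000000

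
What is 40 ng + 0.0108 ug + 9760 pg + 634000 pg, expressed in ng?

694.56 ng

In ng:
  40 ng → 40
  0.0108 ug = 0.0108 × 10³ ng = 10.8
  9760 pg = 9760 × 10⁻³ ng = 9.76
  634000 pg = 634000 × 10⁻³ ng = 634
Sum: 40 + 10.8 + 9.76 + 634 = 694.56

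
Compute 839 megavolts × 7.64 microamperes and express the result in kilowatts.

839e6 × 7.64e-6 = 6409.96 W

6.40996 kilowatts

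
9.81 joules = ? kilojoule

0.00981 kilojoules

(no prefix) = 10⁰, kilo = 10³; factor is 10⁻³.
9.81 × 10⁻³ = 0.00981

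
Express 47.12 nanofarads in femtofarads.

nano = 10⁻⁹, femto = 10⁻¹⁵; factor is 10⁶.
47.12 × 10⁶ = 47120000

47120000 femtofarads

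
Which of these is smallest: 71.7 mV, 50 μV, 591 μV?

71.7 mV = 0.0717 V
50 μV = 0.00005 V
591 μV = 0.000591 V

50 μV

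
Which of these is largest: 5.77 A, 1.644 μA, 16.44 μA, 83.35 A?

5.77 A = 5.77 A
1.644 μA = 0.000001644 A
16.44 μA = 0.00001644 A
83.35 A = 83.35 A

83.35 A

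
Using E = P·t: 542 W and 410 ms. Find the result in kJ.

0.22222 kJ

542 × 410e-3 = 222220e-3 J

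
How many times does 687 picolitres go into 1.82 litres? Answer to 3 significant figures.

(1.82) / (687 × 10^-12) = 0.002649 × 10^12

2650000000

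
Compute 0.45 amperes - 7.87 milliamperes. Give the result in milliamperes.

In milliamperes:
  0.45 amperes = 0.45 × 10³ milliamperes = 450
  7.87 milliamperes → 7.87
Difference: 450 - 7.87 = 442.13

442.13 milliamperes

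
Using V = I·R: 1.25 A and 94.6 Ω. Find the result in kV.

1.25 × 94.6 = 118.25 V

0.11825 kV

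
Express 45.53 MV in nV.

45530000000000000 nV

mega = 10⁶, nano = 10⁻⁹; factor is 10¹⁵.
45.53 × 10¹⁵ = 45530000000000000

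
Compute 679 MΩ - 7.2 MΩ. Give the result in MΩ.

671.8 MΩ

In MΩ:
  679 MΩ → 679
  7.2 MΩ → 7.2
Difference: 679 - 7.2 = 671.8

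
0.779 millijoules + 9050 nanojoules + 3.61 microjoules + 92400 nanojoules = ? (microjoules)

In microjoules:
  0.779 millijoules = 0.779 × 10³ microjoules = 779
  9050 nanojoules = 9050 × 10⁻³ microjoules = 9.05
  3.61 microjoules → 3.61
  92400 nanojoules = 92400 × 10⁻³ microjoules = 92.4
Sum: 779 + 9.05 + 3.61 + 92.4 = 884.06

884.06 microjoules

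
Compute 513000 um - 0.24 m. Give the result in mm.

273 mm

In mm:
  513000 um = 513000e-3 mm = 513
  0.24 m = 0.24e3 mm = 240
Difference: 513 - 240 = 273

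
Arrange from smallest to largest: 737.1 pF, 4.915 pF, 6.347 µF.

4.915 pF < 737.1 pF < 6.347 µF

737.1 pF = 0.0000000007371 F
4.915 pF = 0.000000000004915 F
6.347 µF = 0.000006347 F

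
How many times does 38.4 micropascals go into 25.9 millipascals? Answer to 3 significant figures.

674

(25.9 × 10⁻³) / (38.4 × 10⁻⁶) = 0.6745 × 10³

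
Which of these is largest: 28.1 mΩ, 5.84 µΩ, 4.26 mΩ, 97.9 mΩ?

28.1 mΩ = 0.0281 Ω
5.84 µΩ = 0.00000584 Ω
4.26 mΩ = 0.00426 Ω
97.9 mΩ = 0.0979 Ω

97.9 mΩ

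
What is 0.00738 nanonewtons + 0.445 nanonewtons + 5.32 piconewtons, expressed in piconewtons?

457.7 piconewtons

In piconewtons:
  0.00738 nanonewtons = 0.00738e3 piconewtons = 7.38
  0.445 nanonewtons = 0.445e3 piconewtons = 445
  5.32 piconewtons → 5.32
Sum: 7.38 + 445 + 5.32 = 457.7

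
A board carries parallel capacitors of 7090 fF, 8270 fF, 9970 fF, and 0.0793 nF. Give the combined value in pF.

104.63 pF

In pF:
  7090 fF = 7090e-3 pF = 7.09
  8270 fF = 8270e-3 pF = 8.27
  9970 fF = 9970e-3 pF = 9.97
  0.0793 nF = 0.0793e3 pF = 79.3
Sum: 7.09 + 8.27 + 9.97 + 79.3 = 104.63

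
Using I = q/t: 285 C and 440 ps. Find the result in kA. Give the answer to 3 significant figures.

(285) / (440e-12) = 0.64773e12 A

648000000 kA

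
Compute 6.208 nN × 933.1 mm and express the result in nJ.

6.208e-9 × 933.1e-3 = 5792.6848e-12 J

5.7926848 nJ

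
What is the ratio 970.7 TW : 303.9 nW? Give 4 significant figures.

3194000000000000000000

(970.7 × 10^12) / (303.9 × 10^-9) = 3.1941 × 10^21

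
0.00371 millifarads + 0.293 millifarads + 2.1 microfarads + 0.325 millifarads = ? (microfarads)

623.81 microfarads

In microfarads:
  0.00371 millifarads = 0.00371 × 10^3 microfarads = 3.71
  0.293 millifarads = 0.293 × 10^3 microfarads = 293
  2.1 microfarads → 2.1
  0.325 millifarads = 0.325 × 10^3 microfarads = 325
Sum: 3.71 + 293 + 2.1 + 325 = 623.81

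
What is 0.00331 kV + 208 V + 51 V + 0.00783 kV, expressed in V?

270.14 V

In V:
  0.00331 kV = 0.00331 × 10^3 V = 3.31
  208 V → 208
  51 V → 51
  0.00783 kV = 0.00783 × 10^3 V = 7.83
Sum: 3.31 + 208 + 51 + 7.83 = 270.14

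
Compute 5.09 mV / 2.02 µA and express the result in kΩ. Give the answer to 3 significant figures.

2.52 kΩ

(5.09e-3) / (2.02e-6) = 2.5198e3 Ω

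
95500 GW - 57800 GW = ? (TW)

37.7 TW

In TW:
  95500 GW = 95500e-3 TW = 95.5
  57800 GW = 57800e-3 TW = 57.8
Difference: 95.5 - 57.8 = 37.7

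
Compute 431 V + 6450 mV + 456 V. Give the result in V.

893.45 V

In V:
  431 V → 431
  6450 mV = 6450 × 10^-3 V = 6.45
  456 V → 456
Sum: 431 + 6.45 + 456 = 893.45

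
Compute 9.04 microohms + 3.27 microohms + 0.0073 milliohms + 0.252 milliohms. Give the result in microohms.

271.61 microohms

In microohms:
  9.04 microohms → 9.04
  3.27 microohms → 3.27
  0.0073 milliohms = 0.0073 × 10^3 microohms = 7.3
  0.252 milliohms = 0.252 × 10^3 microohms = 252
Sum: 9.04 + 3.27 + 7.3 + 252 = 271.61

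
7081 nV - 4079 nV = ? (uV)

3.002 uV

In uV:
  7081 nV = 7081 × 10⁻³ uV = 7.081
  4079 nV = 4079 × 10⁻³ uV = 4.079
Difference: 7.081 - 4.079 = 3.002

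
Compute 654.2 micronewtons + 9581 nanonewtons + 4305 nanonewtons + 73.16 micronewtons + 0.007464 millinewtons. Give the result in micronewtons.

748.71 micronewtons

In micronewtons:
  654.2 micronewtons → 654.2
  9581 nanonewtons = 9581 × 10⁻³ micronewtons = 9.581
  4305 nanonewtons = 4305 × 10⁻³ micronewtons = 4.305
  73.16 micronewtons → 73.16
  0.007464 millinewtons = 0.007464 × 10³ micronewtons = 7.464
Sum: 654.2 + 9.581 + 4.305 + 73.16 + 7.464 = 748.71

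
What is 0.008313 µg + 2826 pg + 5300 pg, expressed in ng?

16.439 ng

In ng:
  0.008313 µg = 0.008313e3 ng = 8.313
  2826 pg = 2826e-3 ng = 2.826
  5300 pg = 5300e-3 ng = 5.3
Sum: 8.313 + 2.826 + 5.3 = 16.439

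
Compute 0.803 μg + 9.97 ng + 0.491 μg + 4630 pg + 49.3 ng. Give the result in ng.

1357.9 ng

In ng:
  0.803 μg = 0.803 × 10³ ng = 803
  9.97 ng → 9.97
  0.491 μg = 0.491 × 10³ ng = 491
  4630 pg = 4630 × 10⁻³ ng = 4.63
  49.3 ng → 49.3
Sum: 803 + 9.97 + 491 + 4.63 + 49.3 = 1357.9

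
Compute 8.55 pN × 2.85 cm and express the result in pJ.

8.55 × 10⁻¹² × 2.85 × 10⁻² = 24.3675 × 10⁻¹⁴ J

0.243675 pJ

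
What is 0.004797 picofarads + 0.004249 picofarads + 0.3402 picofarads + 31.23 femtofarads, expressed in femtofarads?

In femtofarads:
  0.004797 picofarads = 0.004797e3 femtofarads = 4.797
  0.004249 picofarads = 0.004249e3 femtofarads = 4.249
  0.3402 picofarads = 0.3402e3 femtofarads = 340.2
  31.23 femtofarads → 31.23
Sum: 4.797 + 4.249 + 340.2 + 31.23 = 380.476

380.476 femtofarads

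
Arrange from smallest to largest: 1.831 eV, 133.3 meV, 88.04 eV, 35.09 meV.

1.831 eV = 1.831 eV
133.3 meV = 0.1333 eV
88.04 eV = 88.04 eV
35.09 meV = 0.03509 eV

35.09 meV < 133.3 meV < 1.831 eV < 88.04 eV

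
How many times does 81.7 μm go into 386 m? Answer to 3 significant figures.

4720000

(386) / (81.7 × 10⁻⁶) = 4.725 × 10⁶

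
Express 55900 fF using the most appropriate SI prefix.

55.9 pF

= 55.9e-12 F; 1e-12 is pico.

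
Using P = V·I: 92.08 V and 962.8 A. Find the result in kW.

88.654624 kW

92.08 × 962.8 = 88654.624 W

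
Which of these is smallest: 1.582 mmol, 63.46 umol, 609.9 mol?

1.582 mmol = 0.001582 mol
63.46 umol = 0.00006346 mol
609.9 mol = 609.9 mol

63.46 umol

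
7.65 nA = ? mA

0.00000765 mA

nano = 10^-9, milli = 10^-3; factor is 10^-6.
7.65 × 10^-6 = 0.00000765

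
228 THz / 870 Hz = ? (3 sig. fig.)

(228e12) / (870) = 0.2621e12

262000000000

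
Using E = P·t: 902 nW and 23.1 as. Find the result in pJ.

0.0000000000208362 pJ

902 × 10^-9 × 23.1 × 10^-18 = 20836.2 × 10^-27 J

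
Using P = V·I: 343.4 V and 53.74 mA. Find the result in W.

18.454316 W

343.4 × 53.74e-3 = 18454.316e-3 W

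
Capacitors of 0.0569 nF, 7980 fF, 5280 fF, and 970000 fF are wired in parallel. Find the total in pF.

1040.16 pF

In pF:
  0.0569 nF = 0.0569 × 10^3 pF = 56.9
  7980 fF = 7980 × 10^-3 pF = 7.98
  5280 fF = 5280 × 10^-3 pF = 5.28
  970000 fF = 970000 × 10^-3 pF = 970
Sum: 56.9 + 7.98 + 5.28 + 970 = 1040.16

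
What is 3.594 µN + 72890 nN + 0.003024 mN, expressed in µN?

In µN:
  3.594 µN → 3.594
  72890 nN = 72890e-3 µN = 72.89
  0.003024 mN = 0.003024e3 µN = 3.024
Sum: 3.594 + 72.89 + 3.024 = 79.508

79.508 µN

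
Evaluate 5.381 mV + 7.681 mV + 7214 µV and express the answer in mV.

20.276 mV

In mV:
  5.381 mV → 5.381
  7.681 mV → 7.681
  7214 µV = 7214 × 10⁻³ mV = 7.214
Sum: 5.381 + 7.681 + 7.214 = 20.276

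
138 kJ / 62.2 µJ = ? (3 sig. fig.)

2220000000

(138e3) / (62.2e-6) = 2.219e9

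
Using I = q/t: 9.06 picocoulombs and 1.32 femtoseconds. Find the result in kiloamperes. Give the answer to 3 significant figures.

6.86 kiloamperes

(9.06e-12) / (1.32e-15) = 6.8636e3 A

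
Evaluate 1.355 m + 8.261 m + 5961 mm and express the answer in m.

In m:
  1.355 m → 1.355
  8.261 m → 8.261
  5961 mm = 5961 × 10^-3 m = 5.961
Sum: 1.355 + 8.261 + 5.961 = 15.577

15.577 m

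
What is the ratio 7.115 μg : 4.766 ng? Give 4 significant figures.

(7.115 × 10^-6) / (4.766 × 10^-9) = 1.4929 × 10^3

1493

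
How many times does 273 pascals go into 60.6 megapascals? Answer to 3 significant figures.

222000

(60.6 × 10^6) / (273) = 0.222 × 10^6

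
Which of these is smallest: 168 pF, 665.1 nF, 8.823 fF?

168 pF = 0.000000000168 F
665.1 nF = 0.0000006651 F
8.823 fF = 0.000000000000008823 F

8.823 fF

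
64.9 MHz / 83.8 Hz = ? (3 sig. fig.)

(64.9 × 10⁶) / (83.8) = 0.7745 × 10⁶

774000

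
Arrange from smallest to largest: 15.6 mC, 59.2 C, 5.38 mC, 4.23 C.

15.6 mC = 0.0156 C
59.2 C = 59.2 C
5.38 mC = 0.00538 C
4.23 C = 4.23 C

5.38 mC < 15.6 mC < 4.23 C < 59.2 C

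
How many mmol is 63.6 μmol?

0.0636 mmol

micro = 10⁻⁶, milli = 10⁻³; factor is 10⁻³.
63.6 × 10⁻³ = 0.0636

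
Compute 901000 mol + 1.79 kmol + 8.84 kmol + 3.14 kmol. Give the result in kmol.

914.77 kmol

In kmol:
  901000 mol = 901000e-3 kmol = 901
  1.79 kmol → 1.79
  8.84 kmol → 8.84
  3.14 kmol → 3.14
Sum: 901 + 1.79 + 8.84 + 3.14 = 914.77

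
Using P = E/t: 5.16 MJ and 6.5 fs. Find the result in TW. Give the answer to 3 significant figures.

794000000 TW

(5.16 × 10⁶) / (6.5 × 10⁻¹⁵) = 0.79385 × 10²¹ W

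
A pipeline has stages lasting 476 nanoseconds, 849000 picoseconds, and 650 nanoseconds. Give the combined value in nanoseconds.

1975 nanoseconds

In nanoseconds:
  476 nanoseconds → 476
  849000 picoseconds = 849000 × 10⁻³ nanoseconds = 849
  650 nanoseconds → 650
Sum: 476 + 849 + 650 = 1975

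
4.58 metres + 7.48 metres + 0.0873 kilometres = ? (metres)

99.36 metres

In metres:
  4.58 metres → 4.58
  7.48 metres → 7.48
  0.0873 kilometres = 0.0873 × 10^3 metres = 87.3
Sum: 4.58 + 7.48 + 87.3 = 99.36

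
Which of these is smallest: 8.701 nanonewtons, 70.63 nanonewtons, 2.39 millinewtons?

8.701 nanonewtons

8.701 nanonewtons = 0.000000008701 newtons
70.63 nanonewtons = 0.00000007063 newtons
2.39 millinewtons = 0.00239 newtons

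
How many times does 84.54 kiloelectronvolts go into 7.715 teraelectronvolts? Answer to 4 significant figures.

91260000

(7.715e12) / (84.54e3) = 0.091259e9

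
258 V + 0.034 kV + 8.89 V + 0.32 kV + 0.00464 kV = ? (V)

625.53 V

In V:
  258 V → 258
  0.034 kV = 0.034 × 10³ V = 34
  8.89 V → 8.89
  0.32 kV = 0.32 × 10³ V = 320
  0.00464 kV = 0.00464 × 10³ V = 4.64
Sum: 258 + 34 + 8.89 + 320 + 4.64 = 625.53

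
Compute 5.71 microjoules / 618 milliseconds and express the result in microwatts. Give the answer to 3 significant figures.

(5.71 × 10⁻⁶) / (618 × 10⁻³) = 0.0092395 × 10⁻³ W

9.24 microwatts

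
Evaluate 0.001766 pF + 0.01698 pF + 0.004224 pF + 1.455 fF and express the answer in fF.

In fF:
  0.001766 pF = 0.001766 × 10³ fF = 1.766
  0.01698 pF = 0.01698 × 10³ fF = 16.98
  0.004224 pF = 0.004224 × 10³ fF = 4.224
  1.455 fF → 1.455
Sum: 1.766 + 16.98 + 4.224 + 1.455 = 24.425

24.425 fF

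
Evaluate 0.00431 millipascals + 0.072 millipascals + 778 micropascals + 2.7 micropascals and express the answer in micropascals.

In micropascals:
  0.00431 millipascals = 0.00431e3 micropascals = 4.31
  0.072 millipascals = 0.072e3 micropascals = 72
  778 micropascals → 778
  2.7 micropascals → 2.7
Sum: 4.31 + 72 + 778 + 2.7 = 857.01

857.01 micropascals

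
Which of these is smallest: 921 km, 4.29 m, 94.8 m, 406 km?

921 km = 921000 m
4.29 m = 4.29 m
94.8 m = 94.8 m
406 km = 406000 m

4.29 m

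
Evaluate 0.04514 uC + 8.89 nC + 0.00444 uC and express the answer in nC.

In nC:
  0.04514 uC = 0.04514 × 10³ nC = 45.14
  8.89 nC → 8.89
  0.00444 uC = 0.00444 × 10³ nC = 4.44
Sum: 45.14 + 8.89 + 4.44 = 58.47

58.47 nC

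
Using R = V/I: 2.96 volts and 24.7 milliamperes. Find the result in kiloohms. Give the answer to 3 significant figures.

0.120 kiloohms

(2.96) / (24.7 × 10⁻³) = 0.11984 × 10³ Ω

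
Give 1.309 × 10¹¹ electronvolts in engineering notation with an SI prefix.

= 130.9 × 10⁹ electronvolts; 10⁹ is giga.

130.9 gigaelectronvolts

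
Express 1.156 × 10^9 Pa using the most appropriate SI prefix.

1.156 GPa

= 1.156 × 10^9 Pa; 10^9 is giga.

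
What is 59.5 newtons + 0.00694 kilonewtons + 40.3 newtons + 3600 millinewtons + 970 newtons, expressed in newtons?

In newtons:
  59.5 newtons → 59.5
  0.00694 kilonewtons = 0.00694 × 10^3 newtons = 6.94
  40.3 newtons → 40.3
  3600 millinewtons = 3600 × 10^-3 newtons = 3.6
  970 newtons → 970
Sum: 59.5 + 6.94 + 40.3 + 3.6 + 970 = 1080.34

1080.34 newtons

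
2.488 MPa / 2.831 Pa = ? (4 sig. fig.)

(2.488e6) / (2.831) = 0.87884e6

878800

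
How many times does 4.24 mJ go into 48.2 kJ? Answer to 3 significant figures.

11400000

(48.2e3) / (4.24e-3) = 11.37e6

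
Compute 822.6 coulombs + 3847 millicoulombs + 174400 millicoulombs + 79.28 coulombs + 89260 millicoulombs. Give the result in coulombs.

In coulombs:
  822.6 coulombs → 822.6
  3847 millicoulombs = 3847 × 10^-3 coulombs = 3.847
  174400 millicoulombs = 174400 × 10^-3 coulombs = 174.4
  79.28 coulombs → 79.28
  89260 millicoulombs = 89260 × 10^-3 coulombs = 89.26
Sum: 822.6 + 3.847 + 174.4 + 79.28 + 89.26 = 1169.387

1169.387 coulombs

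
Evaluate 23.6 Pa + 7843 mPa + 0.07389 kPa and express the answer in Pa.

In Pa:
  23.6 Pa → 23.6
  7843 mPa = 7843 × 10⁻³ Pa = 7.843
  0.07389 kPa = 0.07389 × 10³ Pa = 73.89
Sum: 23.6 + 7.843 + 73.89 = 105.333

105.333 Pa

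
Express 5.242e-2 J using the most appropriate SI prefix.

52.42 mJ

= 52.42e-3 J; 1e-3 is milli.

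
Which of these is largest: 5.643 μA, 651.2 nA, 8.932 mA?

8.932 mA

5.643 μA = 0.000005643 A
651.2 nA = 0.0000006512 A
8.932 mA = 0.008932 A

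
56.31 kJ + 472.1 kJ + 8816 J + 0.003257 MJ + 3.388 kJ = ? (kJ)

In kJ:
  56.31 kJ → 56.31
  472.1 kJ → 472.1
  8816 J = 8816e-3 kJ = 8.816
  0.003257 MJ = 0.003257e3 kJ = 3.257
  3.388 kJ → 3.388
Sum: 56.31 + 472.1 + 8.816 + 3.257 + 3.388 = 543.871

543.871 kJ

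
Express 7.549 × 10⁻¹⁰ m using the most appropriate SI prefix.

754.9 pm

= 754.9 × 10⁻¹² m; 10⁻¹² is pico.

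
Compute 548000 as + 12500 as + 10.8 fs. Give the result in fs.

571.3 fs

In fs:
  548000 as = 548000e-3 fs = 548
  12500 as = 12500e-3 fs = 12.5
  10.8 fs → 10.8
Sum: 548 + 12.5 + 10.8 = 571.3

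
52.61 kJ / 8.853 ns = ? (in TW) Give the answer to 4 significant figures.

5.943 TW

(52.61 × 10³) / (8.853 × 10⁻⁹) = 5.94262 × 10¹² W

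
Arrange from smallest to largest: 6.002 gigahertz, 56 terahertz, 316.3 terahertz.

6.002 gigahertz < 56 terahertz < 316.3 terahertz

6.002 gigahertz = 6002000000 hertz
56 terahertz = 56000000000000 hertz
316.3 terahertz = 316300000000000 hertz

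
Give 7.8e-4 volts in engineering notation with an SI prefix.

= 780e-6 volts; 1e-6 is micro.

780 microvolts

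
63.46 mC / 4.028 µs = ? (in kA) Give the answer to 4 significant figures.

15.75 kA

(63.46 × 10⁻³) / (4.028 × 10⁻⁶) = 15.7547 × 10³ A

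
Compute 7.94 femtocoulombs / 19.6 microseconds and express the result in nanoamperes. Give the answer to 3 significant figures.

0.405 nanoamperes

(7.94 × 10⁻¹⁵) / (19.6 × 10⁻⁶) = 0.4051 × 10⁻⁹ A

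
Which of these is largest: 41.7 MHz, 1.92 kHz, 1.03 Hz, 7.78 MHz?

41.7 MHz = 41700000 Hz
1.92 kHz = 1920 Hz
1.03 Hz = 1.03 Hz
7.78 MHz = 7780000 Hz

41.7 MHz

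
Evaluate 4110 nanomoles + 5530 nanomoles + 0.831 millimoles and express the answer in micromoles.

In micromoles:
  4110 nanomoles = 4110 × 10⁻³ micromoles = 4.11
  5530 nanomoles = 5530 × 10⁻³ micromoles = 5.53
  0.831 millimoles = 0.831 × 10³ micromoles = 831
Sum: 4.11 + 5.53 + 831 = 840.64

840.64 micromoles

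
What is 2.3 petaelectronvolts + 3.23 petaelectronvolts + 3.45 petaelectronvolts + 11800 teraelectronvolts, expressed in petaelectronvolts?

20.78 petaelectronvolts

In petaelectronvolts:
  2.3 petaelectronvolts → 2.3
  3.23 petaelectronvolts → 3.23
  3.45 petaelectronvolts → 3.45
  11800 teraelectronvolts = 11800 × 10^-3 petaelectronvolts = 11.8
Sum: 2.3 + 3.23 + 3.45 + 11.8 = 20.78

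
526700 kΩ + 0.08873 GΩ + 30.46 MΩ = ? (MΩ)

645.89 MΩ

In MΩ:
  526700 kΩ = 526700 × 10⁻³ MΩ = 526.7
  0.08873 GΩ = 0.08873 × 10³ MΩ = 88.73
  30.46 MΩ → 30.46
Sum: 526.7 + 88.73 + 30.46 = 645.89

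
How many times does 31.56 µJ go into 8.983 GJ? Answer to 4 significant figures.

(8.983 × 10⁹) / (31.56 × 10⁻⁶) = 0.28463 × 10¹⁵

284600000000000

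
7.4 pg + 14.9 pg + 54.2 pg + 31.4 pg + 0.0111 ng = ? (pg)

In pg:
  7.4 pg → 7.4
  14.9 pg → 14.9
  54.2 pg → 54.2
  31.4 pg → 31.4
  0.0111 ng = 0.0111 × 10³ pg = 11.1
Sum: 7.4 + 14.9 + 54.2 + 31.4 + 11.1 = 119

119 pg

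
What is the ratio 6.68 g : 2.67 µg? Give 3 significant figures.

(6.68) / (2.67e-6) = 2.502e6

2500000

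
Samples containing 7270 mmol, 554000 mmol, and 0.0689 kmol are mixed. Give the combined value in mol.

In mol:
  7270 mmol = 7270 × 10^-3 mol = 7.27
  554000 mmol = 554000 × 10^-3 mol = 554
  0.0689 kmol = 0.0689 × 10^3 mol = 68.9
Sum: 7.27 + 554 + 68.9 = 630.17

630.17 mol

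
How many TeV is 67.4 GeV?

giga = 10^9, tera = 10^12; factor is 10^-3.
67.4 × 10^-3 = 0.0674

0.0674 TeV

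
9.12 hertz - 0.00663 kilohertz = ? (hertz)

2.49 hertz

In hertz:
  9.12 hertz → 9.12
  0.00663 kilohertz = 0.00663e3 hertz = 6.63
Difference: 9.12 - 6.63 = 2.49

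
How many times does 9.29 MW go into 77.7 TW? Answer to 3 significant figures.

(77.7e12) / (9.29e6) = 8.364e6

8360000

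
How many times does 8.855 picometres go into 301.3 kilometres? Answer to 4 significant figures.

34030000000000000

(301.3 × 10^3) / (8.855 × 10^-12) = 34.026 × 10^15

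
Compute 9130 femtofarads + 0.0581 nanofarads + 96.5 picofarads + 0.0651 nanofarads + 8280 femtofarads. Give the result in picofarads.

237.11 picofarads

In picofarads:
  9130 femtofarads = 9130 × 10^-3 picofarads = 9.13
  0.0581 nanofarads = 0.0581 × 10^3 picofarads = 58.1
  96.5 picofarads → 96.5
  0.0651 nanofarads = 0.0651 × 10^3 picofarads = 65.1
  8280 femtofarads = 8280 × 10^-3 picofarads = 8.28
Sum: 9.13 + 58.1 + 96.5 + 65.1 + 8.28 = 237.11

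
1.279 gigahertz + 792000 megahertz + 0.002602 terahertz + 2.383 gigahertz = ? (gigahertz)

798.264 gigahertz

In gigahertz:
  1.279 gigahertz → 1.279
  792000 megahertz = 792000 × 10^-3 gigahertz = 792
  0.002602 terahertz = 0.002602 × 10^3 gigahertz = 2.602
  2.383 gigahertz → 2.383
Sum: 1.279 + 792 + 2.602 + 2.383 = 798.264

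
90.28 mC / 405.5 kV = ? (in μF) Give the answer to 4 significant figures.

(90.28e-3) / (405.5e3) = 0.222639e-6 F

0.2226 μF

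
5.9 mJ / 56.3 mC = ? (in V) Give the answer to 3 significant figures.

0.105 V

(5.9 × 10⁻³) / (56.3 × 10⁻³) = 0.1048 V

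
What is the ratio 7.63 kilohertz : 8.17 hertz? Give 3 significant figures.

934

(7.63 × 10³) / (8.17) = 0.9339 × 10³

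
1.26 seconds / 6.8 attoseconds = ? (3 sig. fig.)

185000000000000000

(1.26) / (6.8e-18) = 0.1853e18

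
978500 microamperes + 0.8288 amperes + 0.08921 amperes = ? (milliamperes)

In milliamperes:
  978500 microamperes = 978500 × 10⁻³ milliamperes = 978.5
  0.8288 amperes = 0.8288 × 10³ milliamperes = 828.8
  0.08921 amperes = 0.08921 × 10³ milliamperes = 89.21
Sum: 978.5 + 828.8 + 89.21 = 1896.51

1896.51 milliamperes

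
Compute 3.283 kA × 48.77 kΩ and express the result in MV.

160.11191 MV

3.283 × 10^3 × 48.77 × 10^3 = 160.11191 × 10^6 V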